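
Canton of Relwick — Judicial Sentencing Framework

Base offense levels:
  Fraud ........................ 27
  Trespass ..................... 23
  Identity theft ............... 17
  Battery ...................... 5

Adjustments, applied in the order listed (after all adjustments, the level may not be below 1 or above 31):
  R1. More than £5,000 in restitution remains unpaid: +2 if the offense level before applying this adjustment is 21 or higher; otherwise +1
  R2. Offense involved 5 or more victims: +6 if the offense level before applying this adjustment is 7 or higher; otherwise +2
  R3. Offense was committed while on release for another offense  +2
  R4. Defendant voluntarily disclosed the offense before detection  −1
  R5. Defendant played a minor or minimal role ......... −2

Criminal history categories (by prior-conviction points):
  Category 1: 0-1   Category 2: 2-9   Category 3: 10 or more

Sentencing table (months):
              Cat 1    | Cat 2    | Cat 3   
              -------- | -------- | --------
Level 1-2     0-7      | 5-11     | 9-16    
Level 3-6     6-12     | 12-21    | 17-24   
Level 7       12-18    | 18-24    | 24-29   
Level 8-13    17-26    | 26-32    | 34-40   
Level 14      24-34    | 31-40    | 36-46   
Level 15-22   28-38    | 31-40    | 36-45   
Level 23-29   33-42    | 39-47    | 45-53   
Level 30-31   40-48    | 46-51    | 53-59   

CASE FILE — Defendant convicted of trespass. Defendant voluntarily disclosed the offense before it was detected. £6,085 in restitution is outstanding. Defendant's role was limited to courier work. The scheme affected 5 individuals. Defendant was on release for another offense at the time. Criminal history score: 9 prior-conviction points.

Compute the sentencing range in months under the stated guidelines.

46-51 months

Base offense level for trespass: 23.
R1 applies (level before this adjustment is 23 ≥ 21, so +2): 23 + 2 = 25.
R2 applies (level before this adjustment is 25 ≥ 7, so +6): 25 + 6 = 31.
R3 applies: 31 + 2 = 33.
R4 applies: 33 − 1 = 32.
R5 applies: 32 − 2 = 30.
Final offense level: 30.
Criminal history: 9 prior points → Category 2 (2-9).
Level 30 falls in the 30-31 band.
Grid: Level 30-31 × Category 2 = 46-51 months.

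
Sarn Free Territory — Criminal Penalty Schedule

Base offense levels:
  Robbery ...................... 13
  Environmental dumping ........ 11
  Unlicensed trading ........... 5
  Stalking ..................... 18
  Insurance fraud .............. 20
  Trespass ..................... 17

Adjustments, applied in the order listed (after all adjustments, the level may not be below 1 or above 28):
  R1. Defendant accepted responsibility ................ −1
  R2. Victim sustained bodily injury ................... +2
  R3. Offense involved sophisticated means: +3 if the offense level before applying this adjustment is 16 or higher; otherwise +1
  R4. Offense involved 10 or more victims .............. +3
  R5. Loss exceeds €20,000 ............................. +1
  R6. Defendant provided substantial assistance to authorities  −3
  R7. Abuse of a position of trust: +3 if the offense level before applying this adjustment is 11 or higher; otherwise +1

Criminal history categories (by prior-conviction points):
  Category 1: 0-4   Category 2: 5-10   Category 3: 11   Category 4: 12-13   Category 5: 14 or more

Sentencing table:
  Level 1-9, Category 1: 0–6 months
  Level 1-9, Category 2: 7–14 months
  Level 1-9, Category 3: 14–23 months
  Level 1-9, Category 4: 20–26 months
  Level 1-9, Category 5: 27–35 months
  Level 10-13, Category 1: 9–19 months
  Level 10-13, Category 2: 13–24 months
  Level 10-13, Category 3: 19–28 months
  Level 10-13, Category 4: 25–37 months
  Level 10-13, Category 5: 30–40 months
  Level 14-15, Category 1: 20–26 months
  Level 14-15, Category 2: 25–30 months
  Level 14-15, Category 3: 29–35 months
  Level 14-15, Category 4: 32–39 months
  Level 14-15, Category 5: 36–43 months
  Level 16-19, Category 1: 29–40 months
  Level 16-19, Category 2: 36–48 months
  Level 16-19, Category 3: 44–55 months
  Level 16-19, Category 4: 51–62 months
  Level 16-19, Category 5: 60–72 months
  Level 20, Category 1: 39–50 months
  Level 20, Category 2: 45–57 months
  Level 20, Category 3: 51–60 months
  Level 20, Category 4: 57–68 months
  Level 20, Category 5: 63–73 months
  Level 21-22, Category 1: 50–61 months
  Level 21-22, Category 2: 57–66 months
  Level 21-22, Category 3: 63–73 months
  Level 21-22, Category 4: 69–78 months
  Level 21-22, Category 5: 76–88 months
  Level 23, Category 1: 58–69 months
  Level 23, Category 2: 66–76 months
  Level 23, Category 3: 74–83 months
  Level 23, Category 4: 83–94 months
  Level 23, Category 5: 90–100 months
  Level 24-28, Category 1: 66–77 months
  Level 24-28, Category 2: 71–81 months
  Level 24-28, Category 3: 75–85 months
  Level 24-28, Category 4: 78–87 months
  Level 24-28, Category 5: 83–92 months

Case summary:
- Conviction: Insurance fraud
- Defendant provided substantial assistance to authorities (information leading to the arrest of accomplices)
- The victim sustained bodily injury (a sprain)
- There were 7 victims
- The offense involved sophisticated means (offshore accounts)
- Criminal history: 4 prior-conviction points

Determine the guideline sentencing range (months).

50-61 months

Base offense level for insurance fraud: 20.
R1 does not apply.
R2 applies: 20 + 2 = 22.
R3 applies (level before this adjustment is 22 ≥ 16, so +3): 22 + 3 = 25.
R6 applies: 25 − 3 = 22.
Final offense level: 22.
Criminal history: 4 prior points → Category 1 (0-4).
Level 22 falls in the 21-22 band.
Grid: Level 21-22 × Category 1 = 50-61 months.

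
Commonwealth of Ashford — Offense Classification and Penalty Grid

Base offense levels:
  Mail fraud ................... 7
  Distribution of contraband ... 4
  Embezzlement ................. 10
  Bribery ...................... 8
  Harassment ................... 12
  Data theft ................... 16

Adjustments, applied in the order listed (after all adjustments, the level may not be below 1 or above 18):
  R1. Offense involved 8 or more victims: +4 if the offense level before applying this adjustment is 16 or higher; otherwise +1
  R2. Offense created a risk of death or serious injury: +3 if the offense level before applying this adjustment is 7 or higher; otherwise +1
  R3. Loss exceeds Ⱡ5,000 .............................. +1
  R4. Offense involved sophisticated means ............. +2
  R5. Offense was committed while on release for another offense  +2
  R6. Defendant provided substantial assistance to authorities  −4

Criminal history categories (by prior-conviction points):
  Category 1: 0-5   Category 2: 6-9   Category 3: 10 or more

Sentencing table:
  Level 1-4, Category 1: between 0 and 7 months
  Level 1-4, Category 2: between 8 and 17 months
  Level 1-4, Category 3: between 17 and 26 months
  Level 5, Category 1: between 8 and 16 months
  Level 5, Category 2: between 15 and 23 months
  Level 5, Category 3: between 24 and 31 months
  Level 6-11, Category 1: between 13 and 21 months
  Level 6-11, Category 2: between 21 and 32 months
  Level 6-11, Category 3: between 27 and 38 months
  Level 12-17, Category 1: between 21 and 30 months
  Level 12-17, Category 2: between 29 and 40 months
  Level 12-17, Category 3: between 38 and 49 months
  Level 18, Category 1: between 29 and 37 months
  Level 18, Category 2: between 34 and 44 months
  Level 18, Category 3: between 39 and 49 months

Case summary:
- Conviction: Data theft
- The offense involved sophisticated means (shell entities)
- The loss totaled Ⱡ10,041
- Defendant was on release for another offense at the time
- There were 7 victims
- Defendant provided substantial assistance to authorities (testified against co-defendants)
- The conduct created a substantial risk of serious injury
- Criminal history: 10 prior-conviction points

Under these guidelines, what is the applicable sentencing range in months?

Base offense level for data theft: 16.
R1 does not apply.
R2 applies (level before this adjustment is 16 ≥ 7, so +3): 16 + 3 = 19.
R3 applies: 19 + 1 = 20.
R4 applies: 20 + 2 = 22.
R5 applies: 22 + 2 = 24.
R6 applies: 24 − 4 = 20.
Level 20 exceeds the maximum of 18; capped at 18.
Final offense level: 18.
Criminal history: 10 prior points → Category 3 (10+).
Level 18 falls in the 18 band.
Grid: Level 18 × Category 3 = 39-49 months.

39-49 months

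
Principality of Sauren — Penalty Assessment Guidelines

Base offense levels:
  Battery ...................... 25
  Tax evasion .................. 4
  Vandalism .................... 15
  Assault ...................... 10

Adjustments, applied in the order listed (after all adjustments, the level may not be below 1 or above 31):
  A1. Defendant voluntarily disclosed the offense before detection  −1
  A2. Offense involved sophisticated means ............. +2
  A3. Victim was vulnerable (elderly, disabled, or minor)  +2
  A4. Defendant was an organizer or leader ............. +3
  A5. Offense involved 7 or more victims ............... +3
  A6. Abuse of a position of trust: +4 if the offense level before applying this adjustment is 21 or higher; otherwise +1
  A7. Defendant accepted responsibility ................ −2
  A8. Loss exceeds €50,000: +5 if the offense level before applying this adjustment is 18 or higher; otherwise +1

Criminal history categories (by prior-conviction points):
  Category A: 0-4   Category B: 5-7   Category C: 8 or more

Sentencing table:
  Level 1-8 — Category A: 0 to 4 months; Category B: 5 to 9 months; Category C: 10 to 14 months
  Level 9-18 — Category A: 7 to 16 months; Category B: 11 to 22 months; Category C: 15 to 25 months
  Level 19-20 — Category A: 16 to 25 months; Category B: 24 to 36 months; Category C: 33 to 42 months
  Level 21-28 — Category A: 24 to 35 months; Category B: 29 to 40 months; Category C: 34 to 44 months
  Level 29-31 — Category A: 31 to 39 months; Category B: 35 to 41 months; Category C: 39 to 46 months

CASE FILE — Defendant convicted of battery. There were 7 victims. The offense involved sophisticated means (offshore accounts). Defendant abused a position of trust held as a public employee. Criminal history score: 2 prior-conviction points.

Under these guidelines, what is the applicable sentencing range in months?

31-39 months

Base offense level for battery: 25.
A1 does not apply.
A2 applies: 25 + 2 = 27.
A3 does not apply.
A5 applies: 27 + 3 = 30.
A6 applies (level before this adjustment is 30 ≥ 21, so +4): 30 + 4 = 34.
A8 does not apply.
Level 34 exceeds the maximum of 31; capped at 31.
Final offense level: 31.
Criminal history: 2 prior points → Category A (0-4).
Level 31 falls in the 29-31 band.
Grid: Level 29-31 × Category A = 31-39 months.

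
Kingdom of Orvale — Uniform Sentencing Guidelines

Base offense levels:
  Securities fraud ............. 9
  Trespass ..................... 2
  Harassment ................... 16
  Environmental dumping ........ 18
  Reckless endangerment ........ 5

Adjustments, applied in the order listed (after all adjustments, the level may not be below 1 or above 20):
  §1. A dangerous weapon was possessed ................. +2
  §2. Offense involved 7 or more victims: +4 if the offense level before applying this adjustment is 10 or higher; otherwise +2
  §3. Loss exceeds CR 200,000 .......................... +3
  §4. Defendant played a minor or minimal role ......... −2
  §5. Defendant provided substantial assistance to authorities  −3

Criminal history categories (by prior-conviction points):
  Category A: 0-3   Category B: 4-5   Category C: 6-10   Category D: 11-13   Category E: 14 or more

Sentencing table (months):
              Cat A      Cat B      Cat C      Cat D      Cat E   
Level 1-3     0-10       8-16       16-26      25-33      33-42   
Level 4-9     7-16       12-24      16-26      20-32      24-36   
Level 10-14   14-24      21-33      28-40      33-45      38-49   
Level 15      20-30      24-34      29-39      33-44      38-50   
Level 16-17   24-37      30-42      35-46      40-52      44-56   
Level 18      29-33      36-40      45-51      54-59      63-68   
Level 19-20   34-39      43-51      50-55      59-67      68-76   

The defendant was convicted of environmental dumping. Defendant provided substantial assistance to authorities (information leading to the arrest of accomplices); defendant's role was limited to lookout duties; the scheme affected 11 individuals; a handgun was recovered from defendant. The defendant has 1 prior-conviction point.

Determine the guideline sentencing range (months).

34-39 months

Base offense level for environmental dumping: 18.
§1 applies: 18 + 2 = 20.
§2 applies (level before this adjustment is 20 ≥ 10, so +4): 20 + 4 = 24.
§3 does not apply.
§4 applies: 24 − 2 = 22.
§5 applies: 22 − 3 = 19.
Final offense level: 19.
Criminal history: 1 prior point → Category A (0-3).
Level 19 falls in the 19-20 band.
Grid: Level 19-20 × Category A = 34-39 months.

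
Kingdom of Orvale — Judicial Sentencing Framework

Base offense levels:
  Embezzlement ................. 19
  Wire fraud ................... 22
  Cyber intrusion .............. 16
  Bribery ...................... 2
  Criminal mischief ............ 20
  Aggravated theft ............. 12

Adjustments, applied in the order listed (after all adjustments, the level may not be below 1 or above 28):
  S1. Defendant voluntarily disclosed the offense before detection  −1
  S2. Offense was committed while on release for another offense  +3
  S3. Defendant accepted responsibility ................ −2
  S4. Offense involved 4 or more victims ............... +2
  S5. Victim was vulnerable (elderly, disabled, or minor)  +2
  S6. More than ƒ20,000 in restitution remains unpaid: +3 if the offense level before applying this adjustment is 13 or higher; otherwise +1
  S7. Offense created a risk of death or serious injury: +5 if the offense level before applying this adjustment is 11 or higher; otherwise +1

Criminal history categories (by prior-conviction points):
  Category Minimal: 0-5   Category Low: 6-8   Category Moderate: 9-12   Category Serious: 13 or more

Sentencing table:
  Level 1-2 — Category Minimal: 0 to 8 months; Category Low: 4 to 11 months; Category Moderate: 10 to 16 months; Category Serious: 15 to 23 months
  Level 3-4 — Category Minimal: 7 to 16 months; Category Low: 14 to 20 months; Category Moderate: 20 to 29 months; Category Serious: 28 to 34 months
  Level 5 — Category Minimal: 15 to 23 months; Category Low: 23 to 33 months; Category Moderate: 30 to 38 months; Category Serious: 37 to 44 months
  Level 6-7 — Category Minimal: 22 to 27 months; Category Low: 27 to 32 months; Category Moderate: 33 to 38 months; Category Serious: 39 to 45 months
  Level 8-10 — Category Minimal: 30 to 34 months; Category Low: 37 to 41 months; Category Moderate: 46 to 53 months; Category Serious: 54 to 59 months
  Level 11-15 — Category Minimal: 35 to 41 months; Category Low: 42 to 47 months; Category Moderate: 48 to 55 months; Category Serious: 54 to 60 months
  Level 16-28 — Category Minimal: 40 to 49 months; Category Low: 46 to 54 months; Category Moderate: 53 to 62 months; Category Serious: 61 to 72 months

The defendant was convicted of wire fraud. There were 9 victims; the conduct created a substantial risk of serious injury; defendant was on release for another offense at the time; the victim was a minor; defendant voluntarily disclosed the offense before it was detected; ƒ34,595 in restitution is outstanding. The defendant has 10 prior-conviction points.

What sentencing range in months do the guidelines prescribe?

Base offense level for wire fraud: 22.
S1 applies: 22 − 1 = 21.
S2 applies: 21 + 3 = 24.
S3 does not apply.
S4 applies: 24 + 2 = 26.
S5 applies: 26 + 2 = 28.
S6 applies (level before this adjustment is 28 ≥ 13, so +3): 28 + 3 = 31.
S7 applies (level before this adjustment is 31 ≥ 11, so +5): 31 + 5 = 36.
Level 36 exceeds the maximum of 28; capped at 28.
Final offense level: 28.
Criminal history: 10 prior points → Category Moderate (9-12).
Level 28 falls in the 16-28 band.
Grid: Level 16-28 × Category Moderate = 53-62 months.

53-62 months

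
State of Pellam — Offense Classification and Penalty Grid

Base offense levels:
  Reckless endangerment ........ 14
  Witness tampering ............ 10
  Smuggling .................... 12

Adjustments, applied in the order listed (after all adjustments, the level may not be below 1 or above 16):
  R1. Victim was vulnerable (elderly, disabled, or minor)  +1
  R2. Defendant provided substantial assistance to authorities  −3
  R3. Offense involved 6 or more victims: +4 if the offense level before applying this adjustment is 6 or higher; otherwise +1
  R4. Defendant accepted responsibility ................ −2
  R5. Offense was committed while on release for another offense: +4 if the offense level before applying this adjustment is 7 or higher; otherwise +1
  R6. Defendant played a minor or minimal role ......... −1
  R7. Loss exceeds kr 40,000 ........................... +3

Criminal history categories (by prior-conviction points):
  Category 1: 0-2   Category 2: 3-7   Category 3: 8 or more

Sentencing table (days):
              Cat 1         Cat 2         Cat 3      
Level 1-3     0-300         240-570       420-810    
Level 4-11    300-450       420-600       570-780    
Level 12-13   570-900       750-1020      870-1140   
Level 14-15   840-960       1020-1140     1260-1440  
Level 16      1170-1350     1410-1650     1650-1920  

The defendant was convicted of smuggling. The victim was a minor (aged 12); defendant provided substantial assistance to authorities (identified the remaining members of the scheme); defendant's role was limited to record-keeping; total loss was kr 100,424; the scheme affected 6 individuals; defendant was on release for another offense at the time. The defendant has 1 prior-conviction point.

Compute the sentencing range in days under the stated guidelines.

1170-1350 days

Base offense level for smuggling: 12.
R1 applies: 12 + 1 = 13.
R2 applies: 13 − 3 = 10.
R3 applies (level before this adjustment is 10 ≥ 6, so +4): 10 + 4 = 14.
R5 applies (level before this adjustment is 14 ≥ 7, so +4): 14 + 4 = 18.
R6 applies: 18 − 1 = 17.
R7 applies: 17 + 3 = 20.
Level 20 exceeds the maximum of 16; capped at 16.
Final offense level: 16.
Criminal history: 1 prior point → Category 1 (0-2).
Level 16 falls in the 16 band.
Grid: Level 16 × Category 1 = 1170-1350 days.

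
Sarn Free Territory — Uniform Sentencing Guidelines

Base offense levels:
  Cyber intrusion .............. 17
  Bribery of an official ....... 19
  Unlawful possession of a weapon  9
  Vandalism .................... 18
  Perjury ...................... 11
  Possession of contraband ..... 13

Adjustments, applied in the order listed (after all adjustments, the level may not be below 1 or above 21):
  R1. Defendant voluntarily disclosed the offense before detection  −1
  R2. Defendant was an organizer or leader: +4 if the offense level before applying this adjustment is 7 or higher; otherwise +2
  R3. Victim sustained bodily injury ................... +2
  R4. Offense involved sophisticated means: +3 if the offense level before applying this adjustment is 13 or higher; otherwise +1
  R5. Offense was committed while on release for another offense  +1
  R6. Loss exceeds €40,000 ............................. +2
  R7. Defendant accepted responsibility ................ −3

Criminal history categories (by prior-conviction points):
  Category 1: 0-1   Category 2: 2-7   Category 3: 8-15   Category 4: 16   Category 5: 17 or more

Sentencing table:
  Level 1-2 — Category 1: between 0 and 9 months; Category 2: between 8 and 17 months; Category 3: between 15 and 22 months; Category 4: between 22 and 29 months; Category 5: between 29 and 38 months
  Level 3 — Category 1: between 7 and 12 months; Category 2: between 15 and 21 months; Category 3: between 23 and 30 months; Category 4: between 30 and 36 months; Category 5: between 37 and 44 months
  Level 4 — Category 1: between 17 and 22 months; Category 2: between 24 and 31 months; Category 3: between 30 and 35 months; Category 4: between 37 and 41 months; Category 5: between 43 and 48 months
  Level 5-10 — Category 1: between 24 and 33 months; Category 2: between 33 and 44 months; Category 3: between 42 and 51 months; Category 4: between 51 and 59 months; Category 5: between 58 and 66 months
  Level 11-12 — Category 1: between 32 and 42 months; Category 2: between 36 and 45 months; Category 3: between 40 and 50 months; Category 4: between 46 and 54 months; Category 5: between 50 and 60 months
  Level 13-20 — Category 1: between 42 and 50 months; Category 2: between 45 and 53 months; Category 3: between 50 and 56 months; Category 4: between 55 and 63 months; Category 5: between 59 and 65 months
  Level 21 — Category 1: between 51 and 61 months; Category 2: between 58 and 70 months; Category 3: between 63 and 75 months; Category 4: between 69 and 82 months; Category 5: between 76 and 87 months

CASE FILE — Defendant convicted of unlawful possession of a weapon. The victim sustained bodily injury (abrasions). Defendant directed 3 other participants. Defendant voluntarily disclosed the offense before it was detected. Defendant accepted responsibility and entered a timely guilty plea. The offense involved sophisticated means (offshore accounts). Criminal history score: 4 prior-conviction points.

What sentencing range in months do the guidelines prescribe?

45-53 months

Base offense level for unlawful possession of a weapon: 9.
R1 applies: 9 − 1 = 8.
R2 applies (level before this adjustment is 8 ≥ 7, so +4): 8 + 4 = 12.
R3 applies: 12 + 2 = 14.
R4 applies (level before this adjustment is 14 ≥ 13, so +3): 14 + 3 = 17.
R5 does not apply.
R7 applies: 17 − 3 = 14.
Final offense level: 14.
Criminal history: 4 prior points → Category 2 (2-7).
Level 14 falls in the 13-20 band.
Grid: Level 13-20 × Category 2 = 45-53 months.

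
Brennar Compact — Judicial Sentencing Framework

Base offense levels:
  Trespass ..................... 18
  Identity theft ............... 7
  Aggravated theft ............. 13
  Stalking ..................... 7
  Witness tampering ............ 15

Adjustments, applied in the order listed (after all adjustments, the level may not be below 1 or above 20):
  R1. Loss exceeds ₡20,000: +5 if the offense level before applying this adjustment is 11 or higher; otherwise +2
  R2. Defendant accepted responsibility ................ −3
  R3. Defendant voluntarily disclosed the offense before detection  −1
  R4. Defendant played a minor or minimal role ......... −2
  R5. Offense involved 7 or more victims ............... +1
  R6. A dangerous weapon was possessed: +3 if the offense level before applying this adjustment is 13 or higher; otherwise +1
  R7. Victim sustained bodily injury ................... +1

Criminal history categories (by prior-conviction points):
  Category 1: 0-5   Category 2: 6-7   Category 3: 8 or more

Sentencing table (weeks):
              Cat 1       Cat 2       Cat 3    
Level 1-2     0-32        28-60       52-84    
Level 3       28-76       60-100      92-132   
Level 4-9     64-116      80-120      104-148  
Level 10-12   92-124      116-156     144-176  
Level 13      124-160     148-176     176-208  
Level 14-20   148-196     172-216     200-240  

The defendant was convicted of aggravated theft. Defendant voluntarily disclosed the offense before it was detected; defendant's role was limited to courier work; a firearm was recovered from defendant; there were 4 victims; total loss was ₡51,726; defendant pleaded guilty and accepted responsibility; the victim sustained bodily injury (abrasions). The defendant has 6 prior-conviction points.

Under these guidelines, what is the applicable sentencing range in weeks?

Base offense level for aggravated theft: 13.
R1 applies (level before this adjustment is 13 ≥ 11, so +5): 13 + 5 = 18.
R2 applies: 18 − 3 = 15.
R3 applies: 15 − 1 = 14.
R4 applies: 14 − 2 = 12.
R5 does not apply.
R6 applies (level before this adjustment is 12 < 13, so +1): 12 + 1 = 13.
R7 applies: 13 + 1 = 14.
Final offense level: 14.
Criminal history: 6 prior points → Category 2 (6-7).
Level 14 falls in the 14-20 band.
Grid: Level 14-20 × Category 2 = 172-216 weeks.

172-216 weeks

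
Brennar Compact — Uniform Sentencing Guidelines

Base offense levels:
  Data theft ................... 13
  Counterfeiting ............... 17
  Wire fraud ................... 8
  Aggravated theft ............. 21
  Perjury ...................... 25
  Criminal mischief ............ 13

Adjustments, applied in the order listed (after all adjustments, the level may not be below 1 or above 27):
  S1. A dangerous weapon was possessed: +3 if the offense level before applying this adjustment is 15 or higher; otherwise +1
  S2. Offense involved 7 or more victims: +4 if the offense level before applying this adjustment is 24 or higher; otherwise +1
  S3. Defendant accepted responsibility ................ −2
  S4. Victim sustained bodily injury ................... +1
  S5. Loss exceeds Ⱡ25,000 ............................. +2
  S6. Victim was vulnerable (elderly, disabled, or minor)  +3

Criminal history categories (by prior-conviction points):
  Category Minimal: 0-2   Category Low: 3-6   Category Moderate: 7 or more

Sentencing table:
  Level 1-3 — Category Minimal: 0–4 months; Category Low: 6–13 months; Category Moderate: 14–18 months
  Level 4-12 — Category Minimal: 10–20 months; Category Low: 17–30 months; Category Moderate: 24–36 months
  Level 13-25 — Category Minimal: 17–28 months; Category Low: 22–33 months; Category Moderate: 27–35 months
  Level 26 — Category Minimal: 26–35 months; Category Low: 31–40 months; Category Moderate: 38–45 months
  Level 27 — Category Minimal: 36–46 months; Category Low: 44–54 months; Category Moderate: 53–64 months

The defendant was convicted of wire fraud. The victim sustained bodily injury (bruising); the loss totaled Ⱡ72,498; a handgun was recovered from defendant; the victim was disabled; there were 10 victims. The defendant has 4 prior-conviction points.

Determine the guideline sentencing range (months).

Base offense level for wire fraud: 8.
S1 applies (level before this adjustment is 8 < 15, so +1): 8 + 1 = 9.
S2 applies (level before this adjustment is 9 < 24, so +1): 9 + 1 = 10.
S4 applies: 10 + 1 = 11.
S5 applies: 11 + 2 = 13.
S6 applies: 13 + 3 = 16.
Final offense level: 16.
Criminal history: 4 prior points → Category Low (3-6).
Level 16 falls in the 13-25 band.
Grid: Level 13-25 × Category Low = 22-33 months.

22-33 months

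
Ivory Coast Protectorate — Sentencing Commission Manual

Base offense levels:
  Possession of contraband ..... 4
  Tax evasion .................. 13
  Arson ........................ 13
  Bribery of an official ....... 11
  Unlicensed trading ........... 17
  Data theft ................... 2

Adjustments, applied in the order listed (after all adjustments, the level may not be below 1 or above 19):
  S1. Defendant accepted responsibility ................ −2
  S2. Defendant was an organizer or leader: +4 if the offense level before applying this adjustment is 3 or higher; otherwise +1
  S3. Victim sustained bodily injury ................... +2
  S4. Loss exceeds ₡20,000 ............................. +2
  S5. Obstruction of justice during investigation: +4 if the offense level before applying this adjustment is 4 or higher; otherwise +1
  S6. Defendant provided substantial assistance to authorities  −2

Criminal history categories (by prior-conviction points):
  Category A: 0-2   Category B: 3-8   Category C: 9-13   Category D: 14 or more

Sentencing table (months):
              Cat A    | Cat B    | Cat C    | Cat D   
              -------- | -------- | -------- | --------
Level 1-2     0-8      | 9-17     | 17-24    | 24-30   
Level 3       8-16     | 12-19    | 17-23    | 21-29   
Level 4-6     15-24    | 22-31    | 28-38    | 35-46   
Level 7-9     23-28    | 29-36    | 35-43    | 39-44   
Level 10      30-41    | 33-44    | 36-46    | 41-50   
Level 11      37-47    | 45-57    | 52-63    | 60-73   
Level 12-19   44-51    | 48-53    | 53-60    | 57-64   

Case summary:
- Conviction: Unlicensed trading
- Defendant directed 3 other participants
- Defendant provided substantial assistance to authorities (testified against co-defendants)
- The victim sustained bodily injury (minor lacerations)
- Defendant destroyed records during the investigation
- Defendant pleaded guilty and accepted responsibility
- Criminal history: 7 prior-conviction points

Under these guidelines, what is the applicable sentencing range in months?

48-53 months

Base offense level for unlicensed trading: 17.
S1 applies: 17 − 2 = 15.
S2 applies (level before this adjustment is 15 ≥ 3, so +4): 15 + 4 = 19.
S3 applies: 19 + 2 = 21.
S5 applies (level before this adjustment is 21 ≥ 4, so +4): 21 + 4 = 25.
S6 applies: 25 − 2 = 23.
Level 23 exceeds the maximum of 19; capped at 19.
Final offense level: 19.
Criminal history: 7 prior points → Category B (3-8).
Level 19 falls in the 12-19 band.
Grid: Level 12-19 × Category B = 48-53 months.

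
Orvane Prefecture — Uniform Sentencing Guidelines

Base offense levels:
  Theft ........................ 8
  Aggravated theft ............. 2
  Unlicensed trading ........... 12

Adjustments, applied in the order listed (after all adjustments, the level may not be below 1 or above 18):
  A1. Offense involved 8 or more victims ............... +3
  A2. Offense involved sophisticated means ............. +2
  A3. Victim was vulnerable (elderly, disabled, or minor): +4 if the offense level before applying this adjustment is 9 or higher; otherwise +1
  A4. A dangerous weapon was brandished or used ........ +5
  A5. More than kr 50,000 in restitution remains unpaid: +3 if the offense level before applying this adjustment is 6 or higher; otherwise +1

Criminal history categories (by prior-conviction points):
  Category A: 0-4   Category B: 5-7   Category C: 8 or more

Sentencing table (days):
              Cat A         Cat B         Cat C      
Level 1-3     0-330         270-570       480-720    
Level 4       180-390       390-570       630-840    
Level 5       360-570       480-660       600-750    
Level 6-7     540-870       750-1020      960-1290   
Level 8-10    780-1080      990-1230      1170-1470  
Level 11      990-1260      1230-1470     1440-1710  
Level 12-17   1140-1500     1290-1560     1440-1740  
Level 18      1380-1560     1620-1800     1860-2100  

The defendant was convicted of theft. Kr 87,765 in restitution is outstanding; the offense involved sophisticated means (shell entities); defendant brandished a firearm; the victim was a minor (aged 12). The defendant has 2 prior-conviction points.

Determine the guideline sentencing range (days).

Base offense level for theft: 8.
A1 does not apply.
A2 applies: 8 + 2 = 10.
A3 applies (level before this adjustment is 10 ≥ 9, so +4): 10 + 4 = 14.
A4 applies: 14 + 5 = 19.
A5 applies (level before this adjustment is 19 ≥ 6, so +3): 19 + 3 = 22.
Level 22 exceeds the maximum of 18; capped at 18.
Final offense level: 18.
Criminal history: 2 prior points → Category A (0-4).
Level 18 falls in the 18 band.
Grid: Level 18 × Category A = 1380-1560 days.

1380-1560 days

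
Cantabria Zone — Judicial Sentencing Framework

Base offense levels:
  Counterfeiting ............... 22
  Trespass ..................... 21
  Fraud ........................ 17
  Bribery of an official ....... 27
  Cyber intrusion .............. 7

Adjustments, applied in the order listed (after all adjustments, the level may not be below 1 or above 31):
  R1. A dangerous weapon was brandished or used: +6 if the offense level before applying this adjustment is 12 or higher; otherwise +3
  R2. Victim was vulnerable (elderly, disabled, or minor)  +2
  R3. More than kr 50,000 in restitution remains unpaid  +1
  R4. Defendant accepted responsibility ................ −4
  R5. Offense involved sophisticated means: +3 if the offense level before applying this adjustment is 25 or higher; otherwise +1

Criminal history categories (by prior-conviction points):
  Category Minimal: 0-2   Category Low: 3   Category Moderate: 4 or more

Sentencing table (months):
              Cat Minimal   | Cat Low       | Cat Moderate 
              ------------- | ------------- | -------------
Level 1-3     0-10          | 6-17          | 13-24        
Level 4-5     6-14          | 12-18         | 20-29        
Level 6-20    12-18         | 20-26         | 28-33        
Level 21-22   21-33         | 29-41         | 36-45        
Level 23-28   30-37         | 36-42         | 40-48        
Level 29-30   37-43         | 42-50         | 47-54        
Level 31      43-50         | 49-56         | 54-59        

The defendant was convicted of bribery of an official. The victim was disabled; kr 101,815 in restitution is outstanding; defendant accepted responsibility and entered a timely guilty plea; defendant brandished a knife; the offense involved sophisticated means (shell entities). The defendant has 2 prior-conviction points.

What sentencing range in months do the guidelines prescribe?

43-50 months

Base offense level for bribery of an official: 27.
R1 applies (level before this adjustment is 27 ≥ 12, so +6): 27 + 6 = 33.
R2 applies: 33 + 2 = 35.
R3 applies: 35 + 1 = 36.
R4 applies: 36 − 4 = 32.
R5 applies (level before this adjustment is 32 ≥ 25, so +3): 32 + 3 = 35.
Level 35 exceeds the maximum of 31; capped at 31.
Final offense level: 31.
Criminal history: 2 prior points → Category Minimal (0-2).
Level 31 falls in the 31 band.
Grid: Level 31 × Category Minimal = 43-50 months.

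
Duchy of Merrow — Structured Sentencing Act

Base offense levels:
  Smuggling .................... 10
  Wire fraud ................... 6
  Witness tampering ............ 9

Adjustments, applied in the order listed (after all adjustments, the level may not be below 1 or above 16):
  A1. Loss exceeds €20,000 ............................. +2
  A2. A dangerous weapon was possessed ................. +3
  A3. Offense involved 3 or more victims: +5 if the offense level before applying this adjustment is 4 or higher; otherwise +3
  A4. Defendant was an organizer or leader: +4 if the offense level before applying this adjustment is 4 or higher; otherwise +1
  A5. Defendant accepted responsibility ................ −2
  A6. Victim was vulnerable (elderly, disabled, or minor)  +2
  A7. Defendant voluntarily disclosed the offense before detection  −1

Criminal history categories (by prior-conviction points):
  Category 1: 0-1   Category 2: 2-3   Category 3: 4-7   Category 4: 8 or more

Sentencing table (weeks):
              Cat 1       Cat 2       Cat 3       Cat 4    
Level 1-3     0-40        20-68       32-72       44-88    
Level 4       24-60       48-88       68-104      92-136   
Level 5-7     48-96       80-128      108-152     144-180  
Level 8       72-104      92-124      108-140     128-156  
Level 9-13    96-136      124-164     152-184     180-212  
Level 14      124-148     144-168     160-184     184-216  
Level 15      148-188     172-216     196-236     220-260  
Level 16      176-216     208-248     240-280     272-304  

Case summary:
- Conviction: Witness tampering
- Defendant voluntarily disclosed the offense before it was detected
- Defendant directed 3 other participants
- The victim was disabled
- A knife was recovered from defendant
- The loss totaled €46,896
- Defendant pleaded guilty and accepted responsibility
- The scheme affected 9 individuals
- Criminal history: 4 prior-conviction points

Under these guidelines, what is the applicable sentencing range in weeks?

Base offense level for witness tampering: 9.
A1 applies: 9 + 2 = 11.
A2 applies: 11 + 3 = 14.
A3 applies (level before this adjustment is 14 ≥ 4, so +5): 14 + 5 = 19.
A4 applies (level before this adjustment is 19 ≥ 4, so +4): 19 + 4 = 23.
A5 applies: 23 − 2 = 21.
A6 applies: 21 + 2 = 23.
A7 applies: 23 − 1 = 22.
Level 22 exceeds the maximum of 16; capped at 16.
Final offense level: 16.
Criminal history: 4 prior points → Category 3 (4-7).
Level 16 falls in the 16 band.
Grid: Level 16 × Category 3 = 240-280 weeks.

240-280 weeks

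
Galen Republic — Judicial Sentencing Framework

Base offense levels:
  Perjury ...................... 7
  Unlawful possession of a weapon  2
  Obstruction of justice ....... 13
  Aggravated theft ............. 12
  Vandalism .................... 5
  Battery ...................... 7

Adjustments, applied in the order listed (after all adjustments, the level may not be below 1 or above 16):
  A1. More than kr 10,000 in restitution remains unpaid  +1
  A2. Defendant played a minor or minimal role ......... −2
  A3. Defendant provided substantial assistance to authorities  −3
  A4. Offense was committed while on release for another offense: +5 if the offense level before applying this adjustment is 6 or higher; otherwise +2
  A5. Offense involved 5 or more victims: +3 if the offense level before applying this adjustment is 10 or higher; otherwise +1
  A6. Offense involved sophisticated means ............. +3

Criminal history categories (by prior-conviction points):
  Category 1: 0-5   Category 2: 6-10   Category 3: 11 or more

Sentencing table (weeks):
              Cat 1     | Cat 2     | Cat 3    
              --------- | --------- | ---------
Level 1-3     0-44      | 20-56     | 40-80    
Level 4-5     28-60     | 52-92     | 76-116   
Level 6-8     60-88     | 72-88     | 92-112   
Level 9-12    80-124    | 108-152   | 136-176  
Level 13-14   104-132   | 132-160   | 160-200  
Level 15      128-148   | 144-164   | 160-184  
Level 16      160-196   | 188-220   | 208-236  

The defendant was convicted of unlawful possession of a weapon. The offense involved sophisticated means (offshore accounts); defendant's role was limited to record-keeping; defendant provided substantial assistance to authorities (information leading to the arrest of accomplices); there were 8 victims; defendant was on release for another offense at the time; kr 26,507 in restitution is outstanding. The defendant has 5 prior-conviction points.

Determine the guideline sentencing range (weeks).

28-60 weeks

Base offense level for unlawful possession of a weapon: 2.
A1 applies: 2 + 1 = 3.
A2 applies: 3 − 2 = 1.
A3 applies: 1 − 3 = -2.
A4 applies (level before this adjustment is -2 < 6, so +2): -2 + 2 = 0.
A5 applies (level before this adjustment is 0 < 10, so +1): 0 + 1 = 1.
A6 applies: 1 + 3 = 4.
Final offense level: 4.
Criminal history: 5 prior points → Category 1 (0-5).
Level 4 falls in the 4-5 band.
Grid: Level 4-5 × Category 1 = 28-60 weeks.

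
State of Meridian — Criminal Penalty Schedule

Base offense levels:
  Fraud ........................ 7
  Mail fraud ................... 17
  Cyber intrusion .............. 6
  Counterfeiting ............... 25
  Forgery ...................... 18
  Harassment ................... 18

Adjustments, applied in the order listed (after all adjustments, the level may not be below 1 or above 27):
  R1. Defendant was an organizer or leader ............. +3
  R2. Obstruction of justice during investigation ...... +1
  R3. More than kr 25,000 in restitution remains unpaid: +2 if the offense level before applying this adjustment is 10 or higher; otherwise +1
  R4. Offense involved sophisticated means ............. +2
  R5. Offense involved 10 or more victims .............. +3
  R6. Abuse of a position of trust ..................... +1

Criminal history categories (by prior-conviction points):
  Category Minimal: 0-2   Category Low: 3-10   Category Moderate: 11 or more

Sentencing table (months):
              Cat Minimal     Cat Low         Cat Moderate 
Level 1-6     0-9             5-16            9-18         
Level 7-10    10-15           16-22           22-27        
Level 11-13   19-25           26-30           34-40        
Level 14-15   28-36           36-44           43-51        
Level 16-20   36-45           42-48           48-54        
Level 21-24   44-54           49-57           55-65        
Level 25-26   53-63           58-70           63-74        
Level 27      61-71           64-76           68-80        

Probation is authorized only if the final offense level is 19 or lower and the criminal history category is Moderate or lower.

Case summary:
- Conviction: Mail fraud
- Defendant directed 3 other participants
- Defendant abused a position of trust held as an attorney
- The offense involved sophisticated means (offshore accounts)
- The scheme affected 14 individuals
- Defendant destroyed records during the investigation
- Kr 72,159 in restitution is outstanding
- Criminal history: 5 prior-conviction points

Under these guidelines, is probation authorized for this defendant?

Base offense level for mail fraud: 17.
R1 applies: 17 + 3 = 20.
R2 applies: 20 + 1 = 21.
R3 applies (level before this adjustment is 21 ≥ 10, so +2): 21 + 2 = 23.
R4 applies: 23 + 2 = 25.
R5 applies: 25 + 3 = 28.
R6 applies: 28 + 1 = 29.
Level 29 exceeds the maximum of 27; capped at 27.
Final offense level: 27.
Criminal history: 5 prior points → Category Low (3-10).
Level 27 falls in the 27 band.
Grid: Level 27 × Category Low = 64-76 months.
Probation check: level 27 > 19 and category Low ≤ Moderate → not eligible.

No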